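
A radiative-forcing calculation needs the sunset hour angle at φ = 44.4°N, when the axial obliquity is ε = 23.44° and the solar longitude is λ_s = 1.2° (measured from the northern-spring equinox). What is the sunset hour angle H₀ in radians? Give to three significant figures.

Solar declination: sin δ = sin ε · sin λ_s = sin 23.44° × sin 1.2° = 0.00833, so δ = +0.477°.
cos H₀ = −tan φ · tan δ = −tan(+44.4°) × tan(+0.477°) = -0.0082, so H₀ = 1.5790 rad = 90.47°.

H₀ = 1.58 rad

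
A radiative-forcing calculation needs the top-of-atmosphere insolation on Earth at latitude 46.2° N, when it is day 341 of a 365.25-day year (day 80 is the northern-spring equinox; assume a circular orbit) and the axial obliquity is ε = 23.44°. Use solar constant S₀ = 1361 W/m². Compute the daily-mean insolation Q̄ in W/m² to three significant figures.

Solar longitude: λ_s = 360° × (341 − 80)/365.25 = 257.248°.
sin δ = sin 23.44° × sin 257.248° = -0.38798, so δ = -22.829°.
cos H₀ = −tan(+46.2°) tan(-22.829°) = 0.4390, H₀ = 1.1164 rad.
Bracket: H₀ sin φ sin δ + cos φ cos δ sin H₀ = 1.1164×0.72176×-0.38798 + 0.69214×0.92167×0.89850 = -0.312624 + 0.573175 = 0.260551.
Q̄ = (S₀/π) × [bracket] = (1361/π) × 0.260551 = 112.9 W/m².

Q̄ ≈ 113 W/m²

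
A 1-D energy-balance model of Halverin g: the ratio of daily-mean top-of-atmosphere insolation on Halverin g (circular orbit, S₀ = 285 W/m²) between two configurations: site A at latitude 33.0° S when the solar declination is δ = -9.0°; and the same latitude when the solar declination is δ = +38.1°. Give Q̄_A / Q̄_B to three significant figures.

Q̄_A / Q̄_B ≈ 4.40

— Configuration A (φ=-33.0°):
cos H₀ = −tan(-33.0°) tan(-9.000°) = -0.1029, H₀ = 1.6738 rad.
Bracket: H₀ sin φ sin δ + cos φ cos δ sin H₀ = 1.6738×-0.54464×-0.15643 + 0.83867×0.98769×0.99470 = 0.142604 + 0.823956 = 0.966560.
Q̄ = (S₀/π) × [bracket] = (285/π) × 0.966560 = 87.685 W/m².
— Configuration B (φ=-33.0°):
cos H₀ = −tan(-33.0°) tan(+38.100°) = 0.5092, H₀ = 1.0365 rad.
Bracket: H₀ sin φ sin δ + cos φ cos δ sin H₀ = 1.0365×-0.54464×0.61704 + 0.83867×0.78694×0.86065 = -0.348331 + 0.568014 = 0.219683.
Q̄ = (S₀/π) × [bracket] = (285/π) × 0.219683 = 19.929 W/m².
Ratio Q̄_A / Q̄_B = 87.685 / 19.929 = 4.400.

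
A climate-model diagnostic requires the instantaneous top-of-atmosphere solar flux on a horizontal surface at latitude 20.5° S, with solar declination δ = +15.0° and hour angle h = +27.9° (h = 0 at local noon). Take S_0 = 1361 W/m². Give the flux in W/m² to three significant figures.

965 W/m²

cos θ_z = sin ϕ sin δ + cos ϕ cos δ cos h = -0.090640 + 0.799592 = 0.708952.
Flux = S_0 · cos θ_z = 1361 × 0.708952 = 964.9 W/m².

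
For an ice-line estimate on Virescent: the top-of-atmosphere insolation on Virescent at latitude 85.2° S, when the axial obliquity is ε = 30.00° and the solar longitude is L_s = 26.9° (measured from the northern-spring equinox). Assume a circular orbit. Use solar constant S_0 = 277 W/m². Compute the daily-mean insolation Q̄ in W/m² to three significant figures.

Q̄ ≈ 0.00 W/m²

Solar declination: sin δ = sin ε · sin L_s = sin 30.00° × sin 26.9° = 0.22622, so δ = +13.074°.
cos h₀ = −tan(-85.2°) tan(+13.074°) = 2.7656 ≥ 1 ⇒ polar night, h₀ = 0 and Q̄ = 0.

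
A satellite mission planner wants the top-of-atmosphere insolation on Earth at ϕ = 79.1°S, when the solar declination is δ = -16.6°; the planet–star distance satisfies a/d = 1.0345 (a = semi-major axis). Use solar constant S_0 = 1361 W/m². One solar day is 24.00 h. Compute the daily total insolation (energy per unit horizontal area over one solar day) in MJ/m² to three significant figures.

cos h₀ = −tan(-79.1°) tan(-16.600°) = -1.5481 ≤ −1 ⇒ polar day, h₀ = π.
Bracket: h₀ sin ϕ sin δ + cos ϕ cos δ sin h₀ = 3.1416×-0.98196×-0.28569 + 0.18910×0.95832×0.00000 = 0.881332 + 0.000000 = 0.881332.
Inverse-square distance factor (a/d)² = 1.0345² = 1.070190.
Q̄ = (S_0/π) × 1.070190 × [bracket] = (1361/π) × 1.070190 × 0.881332 = 408.61 W/m².
Daily total = Q̄ × 24.00 h × 3600 s/h = 408.61 × 24.00 × 3600 / 10⁶ = 35.30 MJ/m².

35.3 MJ/m²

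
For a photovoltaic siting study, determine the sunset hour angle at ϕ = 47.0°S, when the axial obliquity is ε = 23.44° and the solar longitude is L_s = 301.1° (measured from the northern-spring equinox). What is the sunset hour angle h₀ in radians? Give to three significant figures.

Solar declination: sin δ = sin ε · sin L_s = sin 23.44° × sin 301.1° = -0.34061, so δ = -19.914°.
cos h₀ = −tan ϕ · tan δ = −tan(-47.0°) × tan(-19.914°) = -0.3885, so h₀ = 1.9698 rad = 112.86°.

h₀ = 1.97 rad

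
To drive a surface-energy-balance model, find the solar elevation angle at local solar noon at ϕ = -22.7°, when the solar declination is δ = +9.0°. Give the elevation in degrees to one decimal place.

At local noon the hour angle is zero, so the zenith angle equals |ϕ − δ| = |-22.7° − (+9.000°)| = 31.700°.
Elevation = 90° − 31.700° = 58.3°.

58.3°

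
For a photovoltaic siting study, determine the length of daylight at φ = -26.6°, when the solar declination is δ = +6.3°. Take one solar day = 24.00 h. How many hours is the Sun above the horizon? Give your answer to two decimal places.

11.58 h

cos H₀ = −tan φ · tan δ = −tan(-26.6°) × tan(+6.300°) = 0.0553, so H₀ = 1.5155 rad = 86.83°.
Daylight = 2H₀/(2π) × 24.00 h = (1.5155/π) × 24.00 = 11.58 h.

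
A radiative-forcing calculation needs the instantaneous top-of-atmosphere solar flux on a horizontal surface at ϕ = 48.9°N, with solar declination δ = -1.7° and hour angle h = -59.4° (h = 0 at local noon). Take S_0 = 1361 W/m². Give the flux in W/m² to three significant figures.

425 W/m²

cos θ_z = sin ϕ sin δ + cos ϕ cos δ cos h = -0.022355 + 0.334484 = 0.312129.
Flux = S_0 · cos θ_z = 1361 × 0.312129 = 424.8 W/m².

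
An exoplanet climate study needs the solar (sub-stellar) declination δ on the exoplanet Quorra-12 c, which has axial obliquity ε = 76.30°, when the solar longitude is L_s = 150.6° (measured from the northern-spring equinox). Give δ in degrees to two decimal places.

δ = +28.49°

sin δ = sin ε · sin L_s = sin 76.30° × sin 150.6° = 0.476937.
δ = arcsin(0.476937) = +28.49°.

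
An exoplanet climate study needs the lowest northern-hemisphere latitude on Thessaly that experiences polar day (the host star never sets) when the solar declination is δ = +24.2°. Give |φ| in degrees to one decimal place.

Polar day requires cos H₀ = −tan φ tan δ ≤ −1, i.e. tan φ tan δ ≥ 1.
The boundary is |tan φ| · |tan δ| = 1, so |φ| = 90° − |δ| = 90° − 24.2° = 65.8° in the northern hemisphere.

|φ| = 65.8°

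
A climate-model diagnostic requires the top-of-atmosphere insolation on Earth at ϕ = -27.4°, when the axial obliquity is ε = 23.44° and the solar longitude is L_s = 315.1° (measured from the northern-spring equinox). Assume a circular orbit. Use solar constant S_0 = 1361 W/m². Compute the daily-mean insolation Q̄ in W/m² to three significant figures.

Solar declination: sin δ = sin ε · sin L_s = sin 23.44° × sin 315.1° = -0.28079, so δ = -16.307°.
cos h₀ = −tan(-27.4°) tan(-16.307°) = -0.1516, h₀ = 1.7230 rad.
Bracket: h₀ sin ϕ sin δ + cos ϕ cos δ sin h₀ = 1.7230×-0.46020×-0.28079 + 0.88782×0.95977×0.98843 = 0.222645 + 0.842244 = 1.064889.
Q̄ = (S_0/π) × [bracket] = (1361/π) × 1.064889 = 461.3 W/m².

Q̄ ≈ 461 W/m²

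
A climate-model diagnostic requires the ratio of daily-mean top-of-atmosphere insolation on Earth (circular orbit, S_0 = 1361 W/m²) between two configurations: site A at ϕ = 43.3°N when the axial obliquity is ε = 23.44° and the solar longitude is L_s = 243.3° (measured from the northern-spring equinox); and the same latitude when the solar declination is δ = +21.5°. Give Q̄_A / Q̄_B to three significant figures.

Q̄_A / Q̄_B ≈ 0.305

— Configuration A (ϕ=+43.3°):
Solar declination: sin δ = sin ε · sin L_s = sin 23.44° × sin 243.3° = -0.35537, so δ = -20.816°.
cos h₀ = −tan(+43.3°) tan(-20.816°) = 0.3583, h₀ = 1.2044 rad.
Bracket: h₀ sin ϕ sin δ + cos ϕ cos δ sin h₀ = 1.2044×0.68582×-0.35537 + 0.72777×0.93472×0.93362 = -0.293536 + 0.635105 = 0.341569.
Q̄ = (S_0/π) × [bracket] = (1361/π) × 0.341569 = 147.97 W/m².
— Configuration B (ϕ=+43.3°):
cos h₀ = −tan(+43.3°) tan(+21.500°) = -0.3712, h₀ = 1.9511 rad.
Bracket: h₀ sin ϕ sin δ + cos ϕ cos δ sin h₀ = 1.9511×0.68582×0.36650 + 0.72777×0.93042×0.92855 = 0.490415 + 0.628751 = 1.119166.
Q̄ = (S_0/π) × [bracket] = (1361/π) × 1.119166 = 484.84 W/m².
Ratio Q̄_A / Q̄_B = 147.97 / 484.84 = 0.3052.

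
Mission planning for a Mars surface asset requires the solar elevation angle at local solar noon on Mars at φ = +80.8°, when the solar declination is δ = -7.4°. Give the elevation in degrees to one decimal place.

At local noon the hour angle is zero, so the zenith angle equals |φ − δ| = |+80.8° − (-7.400°)| = 88.200°.
Elevation = 90° − 88.200° = 1.8°.

1.8°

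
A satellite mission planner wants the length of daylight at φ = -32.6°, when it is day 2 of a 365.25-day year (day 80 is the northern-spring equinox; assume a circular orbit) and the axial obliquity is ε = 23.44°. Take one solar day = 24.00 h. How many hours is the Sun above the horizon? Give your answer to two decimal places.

14.08 h

Solar longitude: λ_s = 360° × (2 − 80)/365.25 = -76.879°, i.e. -76.879° + 360° = 283.121°.
sin δ = sin 23.44° × sin 283.121° = -0.38740, so δ = -22.793°.
cos H₀ = −tan φ · tan δ = −tan(-32.6°) × tan(-22.793°) = -0.2687, so H₀ = 1.8429 rad = 105.59°.
Daylight = 2H₀/(2π) × 24.00 h = (1.8429/π) × 24.00 = 14.08 h.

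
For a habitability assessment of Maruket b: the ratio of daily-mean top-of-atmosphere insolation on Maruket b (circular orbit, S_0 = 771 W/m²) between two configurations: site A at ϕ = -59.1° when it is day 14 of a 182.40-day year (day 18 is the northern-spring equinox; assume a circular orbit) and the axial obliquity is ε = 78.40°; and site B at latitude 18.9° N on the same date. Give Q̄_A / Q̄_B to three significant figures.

— Configuration A (ϕ=-59.1°):
Solar longitude: L_s = 360° × (14 − 18)/182.40 = -7.895°, i.e. -7.895° + 360° = 352.105°.
sin δ = sin 78.40° × sin 352.105° = -0.13455, so δ = -7.732°.
cos h₀ = −tan(-59.1°) tan(-7.732°) = -0.2269, h₀ = 1.7997 rad.
Bracket: h₀ sin ϕ sin δ + cos ϕ cos δ sin h₀ = 1.7997×-0.85806×-0.13455 + 0.51354×0.99091×0.97392 = 0.207779 + 0.495601 = 0.703380.
Q̄ = (S_0/π) × [bracket] = (771/π) × 0.703380 = 172.62 W/m².
— Configuration B (ϕ=+18.9°):
cos h₀ = −tan(+18.9°) tan(-7.732°) = 0.0465, h₀ = 1.5243 rad.
Bracket: h₀ sin ϕ sin δ + cos ϕ cos δ sin h₀ = 1.5243×0.32392×-0.13455 + 0.94609×0.99091×0.99892 = -0.066434 + 0.936478 = 0.870044.
Q̄ = (S_0/π) × [bracket] = (771/π) × 0.870044 = 213.52 W/m².
Ratio Q̄_A / Q̄_B = 172.62 / 213.52 = 0.8084.

Q̄_A / Q̄_B ≈ 0.808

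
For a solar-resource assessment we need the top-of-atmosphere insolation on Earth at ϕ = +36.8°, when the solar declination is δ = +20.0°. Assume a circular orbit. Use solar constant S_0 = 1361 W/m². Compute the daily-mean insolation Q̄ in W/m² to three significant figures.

cos h₀ = −tan(+36.8°) tan(+20.000°) = -0.2723, h₀ = 1.8466 rad.
Bracket: h₀ sin ϕ sin δ + cos ϕ cos δ sin h₀ = 1.8466×0.59902×0.34202 + 0.80073×0.93969×0.96222 = 0.378326 + 0.724011 = 1.102337.
Q̄ = (S_0/π) × [bracket] = (1361/π) × 1.102337 = 477.6 W/m².

Q̄ ≈ 478 W/m²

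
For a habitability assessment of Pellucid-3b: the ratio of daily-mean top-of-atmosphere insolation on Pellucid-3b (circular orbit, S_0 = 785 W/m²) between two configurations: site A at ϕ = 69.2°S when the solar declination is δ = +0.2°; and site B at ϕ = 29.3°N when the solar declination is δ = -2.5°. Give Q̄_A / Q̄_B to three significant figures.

— Configuration A (ϕ=-69.2°):
cos h₀ = −tan(-69.2°) tan(+0.200°) = 0.0092, h₀ = 1.5616 rad.
Bracket: h₀ sin ϕ sin δ + cos ϕ cos δ sin h₀ = 1.5616×-0.93483×0.00349 + 0.35511×0.99999×0.99996 = -0.005095 + 0.355092 = 0.349997.
Q̄ = (S_0/π) × [bracket] = (785/π) × 0.349997 = 87.455 W/m².
— Configuration B (ϕ=+29.3°):
cos h₀ = −tan(+29.3°) tan(-2.500°) = 0.0245, h₀ = 1.5463 rad.
Bracket: h₀ sin ϕ sin δ + cos ϕ cos δ sin h₀ = 1.5463×0.48938×-0.04362 + 0.87207×0.99905×0.99970 = -0.033008 + 0.870980 = 0.837972.
Q̄ = (S_0/π) × [bracket] = (785/π) × 0.837972 = 209.39 W/m².
Ratio Q̄_A / Q̄_B = 87.455 / 209.39 = 0.4177.

Q̄_A / Q̄_B ≈ 0.418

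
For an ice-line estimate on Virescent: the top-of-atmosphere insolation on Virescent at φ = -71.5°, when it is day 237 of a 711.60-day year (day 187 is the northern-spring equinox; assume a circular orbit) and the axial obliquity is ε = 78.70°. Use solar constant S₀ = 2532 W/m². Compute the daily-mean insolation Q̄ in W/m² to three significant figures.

Q̄ ≈ 0.00 W/m²

Solar longitude: λ_s = 360° × (237 − 187)/711.60 = 25.295°.
sin δ = sin 78.70° × sin 25.295° = 0.41900, so δ = +24.771°.
cos H₀ = −tan(-71.5°) tan(+24.771°) = 1.3792 ≥ 1 ⇒ polar night, H₀ = 0 and Q̄ = 0.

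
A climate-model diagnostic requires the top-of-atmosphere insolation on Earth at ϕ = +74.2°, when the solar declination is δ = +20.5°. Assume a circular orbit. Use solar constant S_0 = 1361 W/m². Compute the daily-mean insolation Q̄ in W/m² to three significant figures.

Q̄ ≈ 459 W/m²

cos h₀ = −tan(+74.2°) tan(+20.500°) = -1.3213 ≤ −1 ⇒ polar day, h₀ = π.
Bracket: h₀ sin ϕ sin δ + cos ϕ cos δ sin h₀ = 3.1416×0.96222×0.35021 + 0.27228×0.93667×0.00000 = 1.058653 + 0.000000 = 1.058653.
Q̄ = (S_0/π) × [bracket] = (1361/π) × 1.058653 = 458.6 W/m².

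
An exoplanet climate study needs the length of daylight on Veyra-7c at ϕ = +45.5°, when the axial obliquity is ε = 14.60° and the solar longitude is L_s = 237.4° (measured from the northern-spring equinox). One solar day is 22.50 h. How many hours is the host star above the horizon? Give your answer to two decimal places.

9.65 h

Solar declination: sin δ = sin ε · sin L_s = sin 14.60° × sin 237.4° = -0.21236, so δ = -12.260°.
cos h₀ = −tan ϕ · tan δ = −tan(+45.5°) × tan(-12.260°) = 0.2211, so h₀ = 1.3478 rad = 77.22°.
Daylight = 2h₀/(2π) × 22.50 h = (1.3478/π) × 22.50 = 9.65 h.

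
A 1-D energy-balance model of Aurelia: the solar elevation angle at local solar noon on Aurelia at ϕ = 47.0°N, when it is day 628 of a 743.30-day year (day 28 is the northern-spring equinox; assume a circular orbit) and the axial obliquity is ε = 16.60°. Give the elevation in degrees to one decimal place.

Solar longitude: L_s = 360° × (628 − 28)/743.30 = 290.596°.
sin δ = sin 16.60° × sin 290.596° = -0.26743, so δ = -15.511°.
At local noon the hour angle is zero, so the zenith angle equals |ϕ − δ| = |+47.0° − (-15.511°)| = 62.511°.
Elevation = 90° − 62.511° = 27.5°.

27.5°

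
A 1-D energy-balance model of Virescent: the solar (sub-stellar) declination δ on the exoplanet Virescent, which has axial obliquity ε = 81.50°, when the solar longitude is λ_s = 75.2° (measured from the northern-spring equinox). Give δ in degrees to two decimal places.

sin δ = sin ε · sin λ_s = sin 81.50° × sin 75.2° = 0.956204.
δ = arcsin(0.956204) = +72.98°.

δ = +72.98°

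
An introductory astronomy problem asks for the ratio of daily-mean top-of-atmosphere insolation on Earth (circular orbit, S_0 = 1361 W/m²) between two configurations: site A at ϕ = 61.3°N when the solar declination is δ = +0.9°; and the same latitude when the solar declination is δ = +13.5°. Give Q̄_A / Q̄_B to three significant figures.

Q̄_A / Q̄_B ≈ 0.602

— Configuration A (ϕ=+61.3°):
cos h₀ = −tan(+61.3°) tan(+0.900°) = -0.0287, h₀ = 1.5995 rad.
Bracket: h₀ sin ϕ sin δ + cos ϕ cos δ sin h₀ = 1.5995×0.87715×0.01571 + 0.48022×0.99988×0.99959 = 0.022041 + 0.479966 = 0.502007.
Q̄ = (S_0/π) × [bracket] = (1361/π) × 0.502007 = 217.48 W/m².
— Configuration B (ϕ=+61.3°):
cos h₀ = −tan(+61.3°) tan(+13.500°) = -0.4385, h₀ = 2.0247 rad.
Bracket: h₀ sin ϕ sin δ + cos ϕ cos δ sin h₀ = 2.0247×0.87715×0.23345 + 0.48022×0.97237×0.89872 = 0.414599 + 0.419659 = 0.834258.
Q̄ = (S_0/π) × [bracket] = (1361/π) × 0.834258 = 361.42 W/m².
Ratio Q̄_A / Q̄_B = 217.48 / 361.42 = 0.6017.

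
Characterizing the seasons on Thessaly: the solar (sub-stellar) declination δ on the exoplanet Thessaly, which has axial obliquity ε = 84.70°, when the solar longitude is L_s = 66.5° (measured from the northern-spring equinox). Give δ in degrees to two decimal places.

δ = +65.94°

sin δ = sin ε · sin L_s = sin 84.70° × sin 66.5° = 0.913139.
δ = arcsin(0.913139) = +65.94°.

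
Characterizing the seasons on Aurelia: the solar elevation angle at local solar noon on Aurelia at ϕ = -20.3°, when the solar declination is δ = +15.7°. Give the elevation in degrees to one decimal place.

54.0°

At local noon the hour angle is zero, so the zenith angle equals |ϕ − δ| = |-20.3° − (+15.700°)| = 36.000°.
Elevation = 90° − 36.000° = 54.0°.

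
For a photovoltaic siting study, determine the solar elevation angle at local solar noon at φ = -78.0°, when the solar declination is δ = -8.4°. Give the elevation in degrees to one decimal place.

At local noon the hour angle is zero, so the zenith angle equals |φ − δ| = |-78.0° − (-8.400°)| = 69.600°.
Elevation = 90° − 69.600° = 20.4°.

20.4°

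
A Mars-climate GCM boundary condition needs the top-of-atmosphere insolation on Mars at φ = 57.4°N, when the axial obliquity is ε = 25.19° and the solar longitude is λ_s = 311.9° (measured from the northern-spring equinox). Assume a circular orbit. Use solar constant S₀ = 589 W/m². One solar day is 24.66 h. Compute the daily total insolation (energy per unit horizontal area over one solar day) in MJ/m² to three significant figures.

Solar declination: sin δ = sin ε · sin λ_s = sin 25.19° × sin 311.9° = -0.31679, so δ = -18.469°.
cos H₀ = −tan(+57.4°) tan(-18.469°) = 0.5223, H₀ = 1.0213 rad.
Bracket: H₀ sin φ sin δ + cos φ cos δ sin H₀ = 1.0213×0.84245×-0.31679 + 0.53877×0.94849×0.85279 = -0.272564 + 0.435791 = 0.163227.
Q̄ = (S₀/π) × [bracket] = (589/π) × 0.163227 = 30.603 W/m².
Daily total = Q̄ × 24.66 h × 3600 s/h = 30.603 × 24.66 × 3600 / 10⁶ = 2.717 MJ/m².

2.72 MJ/m²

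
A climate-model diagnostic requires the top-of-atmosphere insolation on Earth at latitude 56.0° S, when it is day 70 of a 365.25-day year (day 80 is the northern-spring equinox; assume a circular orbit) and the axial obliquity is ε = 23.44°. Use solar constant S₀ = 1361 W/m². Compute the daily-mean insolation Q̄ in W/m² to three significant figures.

Q̄ ≈ 281 W/m²

Solar longitude: λ_s = 360° × (70 − 80)/365.25 = -9.856°, i.e. -9.856° + 360° = 350.144°.
sin δ = sin 23.44° × sin 350.144° = -0.06809, so δ = -3.904°.
cos H₀ = −tan(-56.0°) tan(-3.904°) = -0.1012, H₀ = 1.6722 rad.
Bracket: H₀ sin φ sin δ + cos φ cos δ sin H₀ = 1.6722×-0.82904×-0.06809 + 0.55919×0.99768×0.99487 = 0.094395 + 0.555031 = 0.649426.
Q̄ = (S₀/π) × [bracket] = (1361/π) × 0.649426 = 281.3 W/m².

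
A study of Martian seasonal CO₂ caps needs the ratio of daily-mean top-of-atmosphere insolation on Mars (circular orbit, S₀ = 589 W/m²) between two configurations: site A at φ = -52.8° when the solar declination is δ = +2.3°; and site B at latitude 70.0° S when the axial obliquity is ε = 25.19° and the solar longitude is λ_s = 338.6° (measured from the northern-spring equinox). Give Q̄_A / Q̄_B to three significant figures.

— Configuration A (φ=-52.8°):
cos H₀ = −tan(-52.8°) tan(+2.300°) = 0.0529, H₀ = 1.5179 rad.
Bracket: H₀ sin φ sin δ + cos φ cos δ sin H₀ = 1.5179×-0.79653×0.04013 + 0.60460×0.99919×0.99860 = -0.048519 + 0.603265 = 0.554746.
Q̄ = (S₀/π) × [bracket] = (589/π) × 0.554746 = 104.01 W/m².
— Configuration B (φ=-70.0°):
Solar declination: sin δ = sin ε · sin λ_s = sin 25.19° × sin 338.6° = -0.15530, so δ = -8.934°.
cos H₀ = −tan(-70.0°) tan(-8.934°) = -0.4319, H₀ = 2.0174 rad.
Bracket: H₀ sin φ sin δ + cos φ cos δ sin H₀ = 2.0174×-0.93969×-0.15530 + 0.34202×0.98787×0.90191 = 0.294407 + 0.304730 = 0.599137.
Q̄ = (S₀/π) × [bracket] = (589/π) × 0.599137 = 112.33 W/m².
Ratio Q̄_A / Q̄_B = 104.01 / 112.33 = 0.9259.

Q̄_A / Q̄_B ≈ 0.926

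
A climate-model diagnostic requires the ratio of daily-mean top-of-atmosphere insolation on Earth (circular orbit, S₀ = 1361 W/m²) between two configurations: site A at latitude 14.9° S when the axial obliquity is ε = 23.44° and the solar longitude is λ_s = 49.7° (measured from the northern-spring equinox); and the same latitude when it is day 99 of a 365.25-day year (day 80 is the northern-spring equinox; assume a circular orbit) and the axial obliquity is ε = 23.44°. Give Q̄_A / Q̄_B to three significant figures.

Q̄_A / Q̄_B ≈ 0.883

— Configuration A (φ=-14.9°):
Solar declination: sin δ = sin ε · sin λ_s = sin 23.44° × sin 49.7° = 0.30338, so δ = +17.661°.
cos H₀ = −tan(-14.9°) tan(+17.661°) = 0.0847, H₀ = 1.4860 rad.
Bracket: H₀ sin φ sin δ + cos φ cos δ sin H₀ = 1.4860×-0.25713×0.30338 + 0.96638×0.95287×0.99641 = -0.115920 + 0.917529 = 0.801609.
Q̄ = (S₀/π) × [bracket] = (1361/π) × 0.801609 = 347.27 W/m².
— Configuration B (φ=-14.9°):
Solar longitude: λ_s = 360° × (99 − 80)/365.25 = 18.727°.
sin δ = sin 23.44° × sin 18.727° = 0.12771, so δ = +7.337°.
cos H₀ = −tan(-14.9°) tan(+7.337°) = 0.0343, H₀ = 1.5365 rad.
Bracket: H₀ sin φ sin δ + cos φ cos δ sin H₀ = 1.5365×-0.25713×0.12771 + 0.96638×0.99181×0.99941 = -0.050456 + 0.957900 = 0.907444.
Q̄ = (S₀/π) × [bracket] = (1361/π) × 0.907444 = 393.12 W/m².
Ratio Q̄_A / Q̄_B = 347.27 / 393.12 = 0.8834.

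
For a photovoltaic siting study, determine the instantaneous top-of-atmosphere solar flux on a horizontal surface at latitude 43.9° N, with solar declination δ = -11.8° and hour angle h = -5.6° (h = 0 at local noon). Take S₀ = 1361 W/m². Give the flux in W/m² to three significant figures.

762 W/m²

cos θ_z = sin φ sin δ + cos φ cos δ cos h = -0.141798 + 0.701958 = 0.560160.
Flux = S₀ · cos θ_z = 1361 × 0.560160 = 762.4 W/m².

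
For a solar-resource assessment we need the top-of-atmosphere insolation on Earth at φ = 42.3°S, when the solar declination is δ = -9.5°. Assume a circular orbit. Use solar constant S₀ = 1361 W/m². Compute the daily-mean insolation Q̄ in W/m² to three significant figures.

Q̄ ≈ 395 W/m²

cos H₀ = −tan(-42.3°) tan(-9.500°) = -0.1523, H₀ = 1.7237 rad.
Bracket: H₀ sin φ sin δ + cos φ cos δ sin H₀ = 1.7237×-0.67301×-0.16505 + 0.73963×0.98629×0.98834 = 0.191469 + 0.720984 = 0.912453.
Q̄ = (S₀/π) × [bracket] = (1361/π) × 0.912453 = 395.3 W/m².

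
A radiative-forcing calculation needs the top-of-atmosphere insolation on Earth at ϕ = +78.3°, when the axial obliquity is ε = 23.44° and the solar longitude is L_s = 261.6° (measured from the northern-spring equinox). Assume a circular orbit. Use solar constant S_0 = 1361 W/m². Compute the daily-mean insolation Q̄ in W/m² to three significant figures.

Solar declination: sin δ = sin ε · sin L_s = sin 23.44° × sin 261.6° = -0.39352, so δ = -23.174°.
cos h₀ = −tan(+78.3°) tan(-23.174°) = 2.0670 ≥ 1 ⇒ polar night, h₀ = 0 and Q̄ = 0.

Q̄ ≈ 0.00 W/m²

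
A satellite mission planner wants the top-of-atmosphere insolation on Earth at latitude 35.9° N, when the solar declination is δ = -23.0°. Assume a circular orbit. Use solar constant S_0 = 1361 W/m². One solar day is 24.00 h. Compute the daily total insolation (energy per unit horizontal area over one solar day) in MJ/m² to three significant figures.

cos h₀ = −tan(+35.9°) tan(-23.000°) = 0.3073, h₀ = 1.2585 rad.
Bracket: h₀ sin ϕ sin δ + cos ϕ cos δ sin h₀ = 1.2585×0.58637×-0.39073 + 0.81004×0.92050×0.95162 = -0.288338 + 0.709568 = 0.421230.
Q̄ = (S_0/π) × [bracket] = (1361/π) × 0.421230 = 182.49 W/m².
Daily total = Q̄ × 24.00 h × 3600 s/h = 182.49 × 24.00 × 3600 / 10⁶ = 15.77 MJ/m².

15.8 MJ/m²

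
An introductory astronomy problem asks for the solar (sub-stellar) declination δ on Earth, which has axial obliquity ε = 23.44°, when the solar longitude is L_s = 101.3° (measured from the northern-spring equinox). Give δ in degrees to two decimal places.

sin δ = sin ε · sin L_s = sin 23.44° × sin 101.3° = 0.390077.
δ = arcsin(0.390077) = +22.96°.

δ = +22.96°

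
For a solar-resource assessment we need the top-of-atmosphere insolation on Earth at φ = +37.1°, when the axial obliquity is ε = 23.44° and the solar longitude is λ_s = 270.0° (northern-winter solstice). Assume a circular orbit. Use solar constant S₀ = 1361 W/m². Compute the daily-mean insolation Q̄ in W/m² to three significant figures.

Q̄ ≈ 171 W/m²

Solar declination: sin δ = sin ε · sin λ_s = sin 23.44° × sin 270.0° = -0.39779, so δ = -23.440°.
cos H₀ = −tan(+37.1°) tan(-23.440°) = 0.3279, H₀ = 1.2367 rad.
Bracket: H₀ sin φ sin δ + cos φ cos δ sin H₀ = 1.2367×0.60321×-0.39779 + 0.79758×0.91748×0.94471 = -0.296747 + 0.691304 = 0.394557.
Q̄ = (S₀/π) × [bracket] = (1361/π) × 0.394557 = 170.9 W/m².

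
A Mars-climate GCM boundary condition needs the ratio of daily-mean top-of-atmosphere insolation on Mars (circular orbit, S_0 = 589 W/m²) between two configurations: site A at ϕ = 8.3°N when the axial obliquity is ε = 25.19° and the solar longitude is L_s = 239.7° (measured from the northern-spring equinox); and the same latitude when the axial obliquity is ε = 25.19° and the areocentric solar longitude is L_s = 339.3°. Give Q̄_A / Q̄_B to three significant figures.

Q̄_A / Q̄_B ≈ 0.888

— Configuration A (ϕ=+8.3°):
Solar declination: sin δ = sin ε · sin L_s = sin 25.19° × sin 239.7° = -0.36748, so δ = -21.560°.
cos h₀ = −tan(+8.3°) tan(-21.560°) = 0.0576, h₀ = 1.5131 rad.
Bracket: h₀ sin ϕ sin δ + cos ϕ cos δ sin h₀ = 1.5131×0.14436×-0.36748 + 0.98953×0.93003×0.99834 = -0.080269 + 0.918765 = 0.838496.
Q̄ = (S_0/π) × [bracket] = (589/π) × 0.838496 = 157.21 W/m².
— Configuration B (ϕ=+8.3°):
sin δ = sin 25.19° × sin 339.3° = -0.15045, so δ = -8.653°.
cos h₀ = −tan(+8.3°) tan(-8.653°) = 0.0222, h₀ = 1.5486 rad.
Bracket: h₀ sin ϕ sin δ + cos ϕ cos δ sin h₀ = 1.5486×0.14436×-0.15045 + 0.98953×0.98862×0.99975 = -0.033634 + 0.978025 = 0.944391.
Q̄ = (S_0/π) × [bracket] = (589/π) × 0.944391 = 177.06 W/m².
Ratio Q̄_A / Q̄_B = 157.21 / 177.06 = 0.8879.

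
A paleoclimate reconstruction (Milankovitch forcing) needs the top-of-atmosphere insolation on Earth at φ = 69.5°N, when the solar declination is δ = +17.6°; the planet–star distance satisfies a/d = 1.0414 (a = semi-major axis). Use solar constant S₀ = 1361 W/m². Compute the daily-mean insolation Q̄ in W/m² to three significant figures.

Q̄ ≈ 427 W/m²

cos H₀ = −tan(+69.5°) tan(+17.600°) = -0.8484, H₀ = 2.5838 rad.
Bracket: H₀ sin φ sin δ + cos φ cos δ sin H₀ = 2.5838×0.93667×0.30237 + 0.35021×0.95319×0.52929 = 0.731786 + 0.176686 = 0.908472.
Inverse-square distance factor (a/d)² = 1.0414² = 1.084514.
Q̄ = (S₀/π) × 1.084514 × [bracket] = (1361/π) × 1.084514 × 0.908472 = 426.8 W/m².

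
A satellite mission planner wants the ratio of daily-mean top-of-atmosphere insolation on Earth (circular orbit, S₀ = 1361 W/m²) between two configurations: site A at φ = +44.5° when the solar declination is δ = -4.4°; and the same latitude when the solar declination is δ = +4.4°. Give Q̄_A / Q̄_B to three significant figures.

— Configuration A (φ=+44.5°):
cos H₀ = −tan(+44.5°) tan(-4.400°) = 0.0756, H₀ = 1.4951 rad.
Bracket: H₀ sin φ sin δ + cos φ cos δ sin H₀ = 1.4951×0.70091×-0.07672 + 0.71325×0.99705×0.99714 = -0.080397 + 0.709112 = 0.628715.
Q̄ = (S₀/π) × [bracket] = (1361/π) × 0.628715 = 272.37 W/m².
— Configuration B (φ=+44.5°):
cos H₀ = −tan(+44.5°) tan(+4.400°) = -0.0756, H₀ = 1.6465 rad.
Bracket: H₀ sin φ sin δ + cos φ cos δ sin H₀ = 1.6465×0.70091×0.07672 + 0.71325×0.99705×0.99714 = 0.088539 + 0.709112 = 0.797651.
Q̄ = (S₀/π) × [bracket] = (1361/π) × 0.797651 = 345.56 W/m².
Ratio Q̄_A / Q̄_B = 272.37 / 345.56 = 0.7882.

Q̄_A / Q̄_B ≈ 0.788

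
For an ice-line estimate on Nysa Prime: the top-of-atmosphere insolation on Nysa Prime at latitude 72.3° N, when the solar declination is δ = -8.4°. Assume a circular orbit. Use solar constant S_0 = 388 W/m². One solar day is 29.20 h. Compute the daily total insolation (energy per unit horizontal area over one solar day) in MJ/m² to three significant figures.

1.49 MJ/m²

cos h₀ = −tan(+72.3°) tan(-8.400°) = 0.4627, h₀ = 1.0898 rad.
Bracket: h₀ sin ϕ sin δ + cos ϕ cos δ sin h₀ = 1.0898×0.95266×-0.14608 + 0.30403×0.98927×0.88651 = -0.151662 + 0.266634 = 0.114972.
Q̄ = (S_0/π) × [bracket] = (388/π) × 0.114972 = 14.200 W/m².
Daily total = Q̄ × 29.20 h × 3600 s/h = 14.200 × 29.20 × 3600 / 10⁶ = 1.493 MJ/m².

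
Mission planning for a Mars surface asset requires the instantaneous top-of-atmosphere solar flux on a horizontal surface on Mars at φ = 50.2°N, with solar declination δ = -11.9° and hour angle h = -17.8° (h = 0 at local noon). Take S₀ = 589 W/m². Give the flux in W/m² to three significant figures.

cos θ_z = sin φ sin δ + cos φ cos δ cos h = -0.158423 + 0.596369 = 0.437946.
Flux = S₀ · cos θ_z = 589 × 0.437946 = 258.0 W/m².

258 W/m²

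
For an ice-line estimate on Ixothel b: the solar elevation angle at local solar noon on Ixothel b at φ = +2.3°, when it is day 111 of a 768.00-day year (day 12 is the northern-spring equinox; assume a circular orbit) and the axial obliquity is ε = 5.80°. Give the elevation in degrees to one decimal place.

Solar longitude: λ_s = 360° × (111 − 12)/768.00 = 46.406°.
sin δ = sin 5.80° × sin 46.406° = 0.07319, so δ = +4.197°.
At local noon the hour angle is zero, so the zenith angle equals |φ − δ| = |+2.3° − (+4.197°)| = 1.897°.
Elevation = 90° − 1.897° = 88.1°.

88.1°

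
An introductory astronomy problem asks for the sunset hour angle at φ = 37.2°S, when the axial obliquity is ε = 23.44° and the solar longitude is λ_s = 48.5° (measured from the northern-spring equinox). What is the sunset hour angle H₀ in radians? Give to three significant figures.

H₀ = 1.33 rad

Solar declination: sin δ = sin ε · sin λ_s = sin 23.44° × sin 48.5° = 0.29793, so δ = +17.333°.
cos H₀ = −tan φ · tan δ = −tan(-37.2°) × tan(+17.333°) = 0.2369, so H₀ = 1.3316 rad = 76.30°.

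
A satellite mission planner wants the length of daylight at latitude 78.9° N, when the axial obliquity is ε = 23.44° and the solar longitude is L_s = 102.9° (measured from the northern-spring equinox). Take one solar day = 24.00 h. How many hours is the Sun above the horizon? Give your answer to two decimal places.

Solar declination: sin δ = sin ε · sin L_s = sin 23.44° × sin 102.9° = 0.38775, so δ = +22.814°.
Sunrise equation: cos h₀ = −tan ϕ · tan δ = -2.1441 ≤ −1, so the Sun never sets (polar day) and h₀ = π.
Daylight = 2h₀/(2π) × 24.00 h = (3.1416/π) × 24.00 = 24.00 h.

24.00 h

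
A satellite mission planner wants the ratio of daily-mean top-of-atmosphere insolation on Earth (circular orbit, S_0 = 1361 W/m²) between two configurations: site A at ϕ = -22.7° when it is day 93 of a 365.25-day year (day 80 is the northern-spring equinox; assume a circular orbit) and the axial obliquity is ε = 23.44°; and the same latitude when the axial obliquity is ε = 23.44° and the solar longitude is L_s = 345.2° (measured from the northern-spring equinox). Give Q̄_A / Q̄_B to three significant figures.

Q̄_A / Q̄_B ≈ 0.884

— Configuration A (ϕ=-22.7°):
Solar longitude: L_s = 360° × (93 − 80)/365.25 = 12.813°.
sin δ = sin 23.44° × sin 12.813° = 0.08822, so δ = +5.061°.
cos h₀ = −tan(-22.7°) tan(+5.061°) = 0.0370, h₀ = 1.5337 rad.
Bracket: h₀ sin ϕ sin δ + cos ϕ cos δ sin h₀ = 1.5337×-0.38591×0.08822 + 0.92254×0.99610×0.99931 = -0.052215 + 0.918308 = 0.866093.
Q̄ = (S_0/π) × [bracket] = (1361/π) × 0.866093 = 375.21 W/m².
— Configuration B (ϕ=-22.7°):
Solar declination: sin δ = sin ε · sin L_s = sin 23.44° × sin 345.2° = -0.10161, so δ = -5.832°.
cos h₀ = −tan(-22.7°) tan(-5.832°) = -0.0427, h₀ = 1.6135 rad.
Bracket: h₀ sin ϕ sin δ + cos ϕ cos δ sin h₀ = 1.6135×-0.38591×-0.10161 + 0.92254×0.99482×0.99909 = 0.063269 + 0.916926 = 0.980195.
Q̄ = (S_0/π) × [bracket] = (1361/π) × 0.980195 = 424.64 W/m².
Ratio Q̄_A / Q̄_B = 375.21 / 424.64 = 0.8836.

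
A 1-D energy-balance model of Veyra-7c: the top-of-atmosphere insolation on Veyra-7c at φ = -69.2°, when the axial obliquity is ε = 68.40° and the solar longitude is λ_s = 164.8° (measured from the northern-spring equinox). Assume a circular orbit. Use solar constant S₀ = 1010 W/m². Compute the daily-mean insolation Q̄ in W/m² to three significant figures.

Q̄ ≈ 20.9 W/m²

Solar declination: sin δ = sin ε · sin λ_s = sin 68.40° × sin 164.8° = 0.24378, so δ = +14.110°.
cos H₀ = −tan(-69.2°) tan(+14.110°) = 0.6617, H₀ = 0.8477 rad.
Bracket: H₀ sin φ sin δ + cos φ cos δ sin H₀ = 0.8477×-0.93483×0.24378 + 0.35511×0.96983×0.74976 = -0.193185 + 0.258215 = 0.065030.
Q̄ = (S₀/π) × [bracket] = (1010/π) × 0.065030 = 20.91 W/m².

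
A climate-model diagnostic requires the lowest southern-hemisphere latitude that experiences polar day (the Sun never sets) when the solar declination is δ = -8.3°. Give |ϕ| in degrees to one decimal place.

|ϕ| = 81.7°

Polar day requires cos h₀ = −tan ϕ tan δ ≤ −1, i.e. tan ϕ tan δ ≥ 1.
The boundary is |tan ϕ| · |tan δ| = 1, so |ϕ| = 90° − |δ| = 90° − 8.3° = 81.7° in the southern hemisphere.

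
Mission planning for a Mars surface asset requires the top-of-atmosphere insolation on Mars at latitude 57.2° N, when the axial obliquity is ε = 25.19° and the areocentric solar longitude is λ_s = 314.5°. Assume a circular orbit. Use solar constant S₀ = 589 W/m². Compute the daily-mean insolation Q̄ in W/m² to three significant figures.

sin δ = sin 25.19° × sin 314.5° = -0.30357, so δ = -17.672°.
cos H₀ = −tan(+57.2°) tan(-17.672°) = 0.4944, H₀ = 1.0537 rad.
Bracket: H₀ sin φ sin δ + cos φ cos δ sin H₀ = 1.0537×0.84057×-0.30357 + 0.54171×0.95281×0.86924 = -0.268875 + 0.448655 = 0.179780.
Q̄ = (S₀/π) × [bracket] = (589/π) × 0.179780 = 33.71 W/m².

Q̄ ≈ 33.7 W/m²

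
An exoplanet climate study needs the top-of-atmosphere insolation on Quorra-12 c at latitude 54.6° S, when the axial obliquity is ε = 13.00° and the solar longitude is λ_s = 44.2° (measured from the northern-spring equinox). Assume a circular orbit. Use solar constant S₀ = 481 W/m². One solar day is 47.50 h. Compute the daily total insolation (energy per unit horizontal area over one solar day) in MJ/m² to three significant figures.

Solar declination: sin δ = sin ε · sin λ_s = sin 13.00° × sin 44.2° = 0.15683, so δ = +9.023°.
cos H₀ = −tan(-54.6°) tan(+9.023°) = 0.2234, H₀ = 1.3455 rad.
Bracket: H₀ sin φ sin δ + cos φ cos δ sin H₀ = 1.3455×-0.81513×0.15683 + 0.57928×0.98763×0.97472 = -0.172004 + 0.557651 = 0.385647.
Q̄ = (S₀/π) × [bracket] = (481/π) × 0.385647 = 59.045 W/m².
Daily total = Q̄ × 47.50 h × 3600 s/h = 59.045 × 47.50 × 3600 / 10⁶ = 10.10 MJ/m².

10.1 MJ/m²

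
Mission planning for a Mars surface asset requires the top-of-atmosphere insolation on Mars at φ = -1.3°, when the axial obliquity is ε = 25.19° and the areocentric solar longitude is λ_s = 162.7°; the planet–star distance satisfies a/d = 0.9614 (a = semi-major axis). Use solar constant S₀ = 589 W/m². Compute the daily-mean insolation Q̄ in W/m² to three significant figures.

sin δ = sin 25.19° × sin 162.7° = 0.12657, so δ = +7.271°.
cos H₀ = −tan(-1.3°) tan(+7.271°) = 0.0029, H₀ = 1.5679 rad.
Bracket: H₀ sin φ sin δ + cos φ cos δ sin H₀ = 1.5679×-0.02269×0.12657 + 0.99974×0.99196×1.00000 = -0.004503 + 0.991702 = 0.987199.
Inverse-square distance factor (a/d)² = 0.9614² = 0.924290.
Q̄ = (S₀/π) × 0.924290 × [bracket] = (589/π) × 0.924290 × 0.987199 = 171.1 W/m².

Q̄ ≈ 171 W/m²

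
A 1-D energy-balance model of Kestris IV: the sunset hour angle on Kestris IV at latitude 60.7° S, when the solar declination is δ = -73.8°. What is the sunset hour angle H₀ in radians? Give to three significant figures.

H₀ = 3.14 rad

Sunrise equation: cos H₀ = −tan φ · tan δ = -6.1336 ≤ −1, so the host star never sets (polar day) and H₀ = π.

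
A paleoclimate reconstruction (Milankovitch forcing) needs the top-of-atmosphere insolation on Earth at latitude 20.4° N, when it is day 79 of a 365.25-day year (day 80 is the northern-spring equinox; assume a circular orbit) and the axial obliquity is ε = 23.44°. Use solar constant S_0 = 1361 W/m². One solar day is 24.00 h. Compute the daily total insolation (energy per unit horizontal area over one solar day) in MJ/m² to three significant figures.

34.9 MJ/m²

Solar longitude: L_s = 360° × (79 − 80)/365.25 = -0.986°, i.e. -0.986° + 360° = 359.014°.
sin δ = sin 23.44° × sin 359.014° = -0.00684, so δ = -0.392°.
cos h₀ = −tan(+20.4°) tan(-0.392°) = 0.0025, h₀ = 1.5683 rad.
Bracket: h₀ sin ϕ sin δ + cos ϕ cos δ sin h₀ = 1.5683×0.34857×-0.00684 + 0.93728×0.99998×1.00000 = -0.003739 + 0.937261 = 0.933522.
Q̄ = (S_0/π) × [bracket] = (1361/π) × 0.933522 = 404.42 W/m².
Daily total = Q̄ × 24.00 h × 3600 s/h = 404.42 × 24.00 × 3600 / 10⁶ = 34.94 MJ/m².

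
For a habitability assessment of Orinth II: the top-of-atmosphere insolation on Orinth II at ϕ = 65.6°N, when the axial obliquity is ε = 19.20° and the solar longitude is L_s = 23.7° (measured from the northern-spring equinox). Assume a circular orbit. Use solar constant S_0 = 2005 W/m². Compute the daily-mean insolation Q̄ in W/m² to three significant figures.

Solar declination: sin δ = sin ε · sin L_s = sin 19.20° × sin 23.7° = 0.13219, so δ = +7.596°.
cos h₀ = −tan(+65.6°) tan(+7.596°) = -0.2940, h₀ = 1.8692 rad.
Bracket: h₀ sin ϕ sin δ + cos ϕ cos δ sin h₀ = 1.8692×0.91068×0.13219 + 0.41310×0.99122×0.95581 = 0.225020 + 0.391378 = 0.616398.
Q̄ = (S_0/π) × [bracket] = (2005/π) × 0.616398 = 393.4 W/m².

Q̄ ≈ 393 W/m²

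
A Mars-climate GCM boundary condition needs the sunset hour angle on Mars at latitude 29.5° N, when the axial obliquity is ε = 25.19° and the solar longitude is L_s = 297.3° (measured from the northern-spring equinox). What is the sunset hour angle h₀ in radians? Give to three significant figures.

h₀ = 1.34 rad

Solar declination: sin δ = sin ε · sin L_s = sin 25.19° × sin 297.3° = -0.37821, so δ = -22.223°.
cos h₀ = −tan ϕ · tan δ = −tan(+29.5°) × tan(-22.223°) = 0.2312, so h₀ = 1.3375 rad = 76.63°.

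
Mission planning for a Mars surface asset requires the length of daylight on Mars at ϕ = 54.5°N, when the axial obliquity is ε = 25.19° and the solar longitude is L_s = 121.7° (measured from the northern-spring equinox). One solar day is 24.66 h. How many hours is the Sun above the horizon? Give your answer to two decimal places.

Solar declination: sin δ = sin ε · sin L_s = sin 25.19° × sin 121.7° = 0.36212, so δ = +21.231°.
cos h₀ = −tan ϕ · tan δ = −tan(+54.5°) × tan(+21.231°) = -0.5446, so h₀ = 2.1468 rad = 123.00°.
Daylight = 2h₀/(2π) × 24.66 h = (2.1468/π) × 24.66 = 16.85 h.

16.85 h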